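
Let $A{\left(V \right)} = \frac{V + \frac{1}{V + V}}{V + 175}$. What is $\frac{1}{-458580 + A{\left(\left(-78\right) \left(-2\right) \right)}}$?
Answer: $- \frac{103272}{47358425087} \approx -2.1806 \cdot 10^{-6}$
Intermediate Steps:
$A{\left(V \right)} = \frac{V + \frac{1}{2 V}}{175 + V}$
$\frac{1}{-458580 + A{\left(\left(-78\right) \left(-2\right) \right)}} = \frac{1}{-458580 + \frac{\frac{1}{2} + \left(\left(-78\right) \left(-2\right)\right)^{2}}{\left(-78\right) \left(-2\right) \left(175 - -156\right)}} = \frac{1}{-458580 + \frac{\frac{1}{2} + 156^{2}}{156 \left(175 + 156\right)}} = \frac{1}{-458580 + \frac{\frac{1}{2} + 24336}{156 \cdot 331}} = \frac{1}{-458580 + \frac{1}{156} \cdot \frac{1}{331} \cdot \frac{48673}{2}} = \frac{1}{-458580 + \frac{48673}{103272}} = \frac{1}{- \frac{47358425087}{103272}} = - \frac{103272}{47358425087}$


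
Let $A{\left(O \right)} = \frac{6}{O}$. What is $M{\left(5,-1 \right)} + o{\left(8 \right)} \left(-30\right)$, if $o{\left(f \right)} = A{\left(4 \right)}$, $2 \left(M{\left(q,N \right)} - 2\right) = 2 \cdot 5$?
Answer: $-38$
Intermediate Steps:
$M{\left(q,N \right)} = 7$ ($M{\left(q,N \right)} = 2 + \frac{2 \cdot 5}{2} = 2 + \frac{1}{2} \cdot 10 = 2 + 5 = 7$)
$o{\left(f \right)} = \frac{3}{2}$ ($o{\left(f \right)} = \frac{6}{4} = 6 \cdot \frac{1}{4} = \frac{3}{2}$)
$M{\left(5,-1 \right)} + o{\left(8 \right)} \left(-30\right) = 7 + \frac{3}{2} \left(-30\right) = 7 - 45 = -38$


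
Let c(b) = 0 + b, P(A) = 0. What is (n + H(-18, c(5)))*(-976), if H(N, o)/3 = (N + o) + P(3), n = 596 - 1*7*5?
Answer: -509472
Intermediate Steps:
c(b) = b
n = 561 (n = 596 - 7*5 = 596 - 35 = 561)
H(N, o) = 3*N + 3*o (H(N, o) = 3*((N + o) + 0) = 3*(N + o) = 3*N + 3*o)
(n + H(-18, c(5)))*(-976) = (561 + (3*(-18) + 3*5))*(-976) = (561 + (-54 + 15))*(-976) = (561 - 39)*(-976) = 522*(-976) = -509472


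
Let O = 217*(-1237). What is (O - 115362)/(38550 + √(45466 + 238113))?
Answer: -14795143050/1485818921 + 383791*√283579/1485818921 ≈ -9.8200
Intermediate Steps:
O = -268429
(O - 115362)/(38550 + √(45466 + 238113)) = (-268429 - 115362)/(38550 + √(45466 + 238113)) = -383791/(38550 + √283579)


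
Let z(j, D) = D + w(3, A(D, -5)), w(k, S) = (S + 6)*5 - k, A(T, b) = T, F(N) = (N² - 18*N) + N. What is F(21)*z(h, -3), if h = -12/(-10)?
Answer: 756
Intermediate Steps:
F(N) = N² - 17*N
h = 6/5 (h = -12*(-⅒) = 6/5 ≈ 1.2000)
w(k, S) = 30 - k + 5*S (w(k, S) = (6 + S)*5 - k = (30 + 5*S) - k = 30 - k + 5*S)
z(j, D) = 27 + 6*D (z(j, D) = D + (30 - 1*3 + 5*D) = D + (30 - 3 + 5*D) = D + (27 + 5*D) = 27 + 6*D)
F(21)*z(h, -3) = (21*(-17 + 21))*(27 + 6*(-3)) = (21*4)*(27 - 18) = 84*9 = 756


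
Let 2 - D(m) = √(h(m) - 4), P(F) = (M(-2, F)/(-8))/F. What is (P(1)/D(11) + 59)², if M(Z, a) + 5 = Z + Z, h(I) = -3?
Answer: (-651279*I + 899632*√7)/(64*(-3*I + 4*√7)) ≈ 3505.1 + 32.04*I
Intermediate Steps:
M(Z, a) = -5 + 2*Z (M(Z, a) = -5 + (Z + Z) = -5 + 2*Z)
P(F) = 9/(8*F) (P(F) = ((-5 + 2*(-2))/(-8))/F = ((-5 - 4)*(-⅛))/F = (-9*(-⅛))/F = 9/(8*F))
D(m) = 2 - I*√7 (D(m) = 2 - √(-3 - 4) = 2 - √(-7) = 2 - I*√7)
(P(1)/D(11) + 59)² = (((9/8)/1)/(2 - I*√7) + 59)² = (((9/8)*1)/(2 - I*√7) + 59)² = (9/(8*(2 - I*√7)) + 59)² = (59 + 9/(8*(2 - I*√7)))²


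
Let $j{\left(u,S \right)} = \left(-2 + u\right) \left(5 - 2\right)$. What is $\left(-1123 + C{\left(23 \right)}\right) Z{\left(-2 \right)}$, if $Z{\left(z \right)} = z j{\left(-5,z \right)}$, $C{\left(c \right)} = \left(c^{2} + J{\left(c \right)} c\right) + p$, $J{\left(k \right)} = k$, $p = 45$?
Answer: $-840$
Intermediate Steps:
$j{\left(u,S \right)} = -6 + 3 u$ ($j{\left(u,S \right)} = \left(-2 + u\right) 3 = -6 + 3 u$)
$C{\left(c \right)} = 45 + 2 c^{2}$ ($C{\left(c \right)} = \left(c^{2} + c c\right) + 45 = \left(c^{2} + c^{2}\right) + 45 = 2 c^{2} + 45 = 45 + 2 c^{2}$)
$Z{\left(z \right)} = - 21 z$ ($Z{\left(z \right)} = z \left(-6 + 3 \left(-5\right)\right) = z \left(-6 - 15\right) = z \left(-21\right) = - 21 z$)
$\left(-1123 + C{\left(23 \right)}\right) Z{\left(-2 \right)} = \left(-1123 + \left(45 + 2 \cdot 23^{2}\right)\right) \left(\left(-21\right) \left(-2\right)\right) = \left(-1123 + \left(45 + 2 \cdot 529\right)\right) 42 = \left(-1123 + \left(45 + 1058\right)\right) 42 = \left(-1123 + 1103\right) 42 = \left(-20\right) 42 = -840$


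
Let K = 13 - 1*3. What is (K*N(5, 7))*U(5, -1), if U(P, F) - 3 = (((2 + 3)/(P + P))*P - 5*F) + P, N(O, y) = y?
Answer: 1085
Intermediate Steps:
K = 10 (K = 13 - 3 = 10)
U(P, F) = 11/2 + P - 5*F (U(P, F) = 3 + ((((2 + 3)/(P + P))*P - 5*F) + P) = 3 + (((5/((2*P)))*P - 5*F) + P) = 3 + (((5*(1/(2*P)))*P - 5*F) + P) = 3 + (((5/(2*P))*P - 5*F) + P) = 3 + ((5/2 - 5*F) + P) = 3 + (5/2 + P - 5*F) = 11/2 + P - 5*F)
(K*N(5, 7))*U(5, -1) = (10*7)*(11/2 + 5 - 5*(-1)) = 70*(11/2 + 5 + 5) = 70*(31/2) = 1085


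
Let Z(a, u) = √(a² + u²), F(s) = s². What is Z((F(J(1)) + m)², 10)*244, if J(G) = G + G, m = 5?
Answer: 244*√6661 ≈ 19914.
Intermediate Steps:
J(G) = 2*G
Z((F(J(1)) + m)², 10)*244 = √((((2*1)² + 5)²)² + 10²)*244 = √(((2² + 5)²)² + 100)*244 = √(((4 + 5)²)² + 100)*244 = √((9²)² + 100)*244 = √(81² + 100)*244 = √(6561 + 100)*244 = √6661*244 = 244*√6661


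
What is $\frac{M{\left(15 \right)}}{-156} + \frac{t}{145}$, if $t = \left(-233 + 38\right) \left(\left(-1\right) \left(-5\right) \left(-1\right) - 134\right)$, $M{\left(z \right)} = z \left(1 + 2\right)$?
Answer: $\frac{281457}{1508} \approx 186.64$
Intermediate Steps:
$M{\left(z \right)} = 3 z$ ($M{\left(z \right)} = z 3 = 3 z$)
$t = 27105$ ($t = - 195 \left(5 \left(-1\right) - 134\right) = - 195 \left(-5 - 134\right) = \left(-195\right) \left(-139\right) = 27105$)
$\frac{M{\left(15 \right)}}{-156} + \frac{t}{145} = \frac{3 \cdot 15}{-156} + \frac{27105}{145} = 45 \left(- \frac{1}{156}\right) + 27105 \cdot \frac{1}{145} = - \frac{15}{52} + \frac{5421}{29} = \frac{281457}{1508}$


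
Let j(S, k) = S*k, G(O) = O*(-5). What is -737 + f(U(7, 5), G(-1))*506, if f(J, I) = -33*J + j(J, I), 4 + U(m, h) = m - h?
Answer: 27599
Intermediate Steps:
U(m, h) = -4 + m - h (U(m, h) = -4 + (m - h) = -4 + m - h)
G(O) = -5*O
f(J, I) = -33*J + I*J (f(J, I) = -33*J + J*I = -33*J + I*J)
-737 + f(U(7, 5), G(-1))*506 = -737 + ((-4 + 7 - 1*5)*(-33 - 5*(-1)))*506 = -737 + ((-4 + 7 - 5)*(-33 + 5))*506 = -737 - 2*(-28)*506 = -737 + 56*506 = -737 + 28336 = 27599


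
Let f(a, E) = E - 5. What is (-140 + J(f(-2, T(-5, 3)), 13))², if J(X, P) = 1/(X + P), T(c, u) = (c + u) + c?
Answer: 19321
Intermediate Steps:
T(c, u) = u + 2*c
f(a, E) = -5 + E
J(X, P) = 1/(P + X)
(-140 + J(f(-2, T(-5, 3)), 13))² = (-140 + 1/(13 + (-5 + (3 + 2*(-5)))))² = (-140 + 1/(13 + (-5 + (3 - 10))))² = (-140 + 1/(13 + (-5 - 7)))² = (-140 + 1/(13 - 12))² = (-140 + 1/1)² = (-140 + 1)² = (-139)² = 19321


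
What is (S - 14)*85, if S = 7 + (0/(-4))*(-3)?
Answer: -595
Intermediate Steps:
S = 7 (S = 7 + (0*(-1/4))*(-3) = 7 + 0*(-3) = 7 + 0 = 7)
(S - 14)*85 = (7 - 14)*85 = -7*85 = -595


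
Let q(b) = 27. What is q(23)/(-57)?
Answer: -9/19 ≈ -0.47368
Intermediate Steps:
q(23)/(-57) = 27/(-57) = -1/57*27 = -9/19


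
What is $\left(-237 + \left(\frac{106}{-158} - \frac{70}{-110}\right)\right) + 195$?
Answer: $- \frac{36528}{869} \approx -42.035$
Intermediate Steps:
$\left(-237 + \left(\frac{106}{-158} - \frac{70}{-110}\right)\right) + 195 = \left(-237 + \left(106 \left(- \frac{1}{158}\right) - - \frac{7}{11}\right)\right) + 195 = \left(-237 + \left(- \frac{53}{79} + \frac{7}{11}\right)\right) + 195 = \left(-237 - \frac{30}{869}\right) + 195 = - \frac{205983}{869} + 195 = - \frac{36528}{869}$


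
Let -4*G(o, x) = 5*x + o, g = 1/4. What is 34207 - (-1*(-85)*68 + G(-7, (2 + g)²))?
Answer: 1819621/64 ≈ 28432.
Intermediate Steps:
g = ¼ ≈ 0.25000
G(o, x) = -5*x/4 - o/4 (G(o, x) = -(5*x + o)/4 = -(o + 5*x)/4 = -5*x/4 - o/4)
34207 - (-1*(-85)*68 + G(-7, (2 + g)²)) = 34207 - (-1*(-85)*68 + (-5*(2 + ¼)²/4 - ¼*(-7))) = 34207 - (85*68 + (-5*(9/4)²/4 + 7/4)) = 34207 - (5780 + (-5/4*81/16 + 7/4)) = 34207 - (5780 + (-405/64 + 7/4)) = 34207 - (5780 - 293/64) = 34207 - 1*369627/64 = 34207 - 369627/64 = 1819621/64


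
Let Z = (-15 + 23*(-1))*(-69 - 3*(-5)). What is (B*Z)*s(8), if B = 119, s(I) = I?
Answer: 1953504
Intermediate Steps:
Z = 2052 (Z = (-15 - 23)*(-69 + 15) = -38*(-54) = 2052)
(B*Z)*s(8) = (119*2052)*8 = 244188*8 = 1953504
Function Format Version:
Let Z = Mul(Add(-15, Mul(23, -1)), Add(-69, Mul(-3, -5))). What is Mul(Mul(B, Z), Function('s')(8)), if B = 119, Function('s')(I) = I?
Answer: 1953504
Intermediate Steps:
Z = 2052 (Z = Mul(Add(-15, -23), Add(-69, 15)) = Mul(-38, -54) = 2052)
Mul(Mul(B, Z), Function('s')(8)) = Mul(Mul(119, 2052), 8) = Mul(244188, 8) = 1953504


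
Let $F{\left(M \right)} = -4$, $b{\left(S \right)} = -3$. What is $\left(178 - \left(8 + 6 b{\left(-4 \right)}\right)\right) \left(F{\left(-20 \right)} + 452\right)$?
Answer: $84224$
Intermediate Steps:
$\left(178 - \left(8 + 6 b{\left(-4 \right)}\right)\right) \left(F{\left(-20 \right)} + 452\right) = \left(178 - -10\right) \left(-4 + 452\right) = \left(178 + \left(-8 + 18\right)\right) 448 = \left(178 + 10\right) 448 = 188 \cdot 448 = 84224$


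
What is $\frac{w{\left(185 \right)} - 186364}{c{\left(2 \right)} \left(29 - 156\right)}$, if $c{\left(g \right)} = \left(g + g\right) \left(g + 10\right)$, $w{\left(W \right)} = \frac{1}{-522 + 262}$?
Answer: $\frac{16151547}{528320} \approx 30.572$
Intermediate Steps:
$w{\left(W \right)} = - \frac{1}{260}$ ($w{\left(W \right)} = \frac{1}{-260} = - \frac{1}{260}$)
$c{\left(g \right)} = 2 g \left(10 + g\right)$
$\frac{w{\left(185 \right)} - 186364}{c{\left(2 \right)} \left(29 - 156\right)} = \frac{- \frac{1}{260} - 186364}{2 \cdot 2 \left(10 + 2\right) \left(29 - 156\right)} = - \frac{48454641}{260 \cdot 2 \cdot 2 \cdot 12 \left(-127\right)} = - \frac{48454641}{260 \cdot 48 \left(-127\right)} = - \frac{48454641}{260 \left(-6096\right)} = \left(- \frac{48454641}{260}\right) \left(- \frac{1}{6096}\right) = \frac{16151547}{528320}$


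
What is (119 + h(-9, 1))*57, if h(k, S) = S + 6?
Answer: 7182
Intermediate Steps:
h(k, S) = 6 + S
(119 + h(-9, 1))*57 = (119 + (6 + 1))*57 = (119 + 7)*57 = 126*57 = 7182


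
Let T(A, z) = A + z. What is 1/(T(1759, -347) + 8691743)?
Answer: 1/8693155 ≈ 1.1503e-7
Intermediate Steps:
1/(T(1759, -347) + 8691743) = 1/((1759 - 347) + 8691743) = 1/(1412 + 8691743) = 1/8693155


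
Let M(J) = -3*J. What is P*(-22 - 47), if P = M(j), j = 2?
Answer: 414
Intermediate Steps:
P = -6 (P = -3*2 = -6)
P*(-22 - 47) = -6*(-22 - 47) = -6*(-69) = 414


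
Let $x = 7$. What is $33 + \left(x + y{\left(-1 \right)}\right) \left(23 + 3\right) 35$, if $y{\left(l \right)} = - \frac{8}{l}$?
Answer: $13683$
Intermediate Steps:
$33 + \left(x + y{\left(-1 \right)}\right) \left(23 + 3\right) 35 = 33 + \left(7 - \frac{8}{-1}\right) \left(23 + 3\right) 35 = 33 + \left(7 - -8\right) 26 \cdot 35 = 33 + \left(7 + 8\right) 26 \cdot 35 = 33 + 15 \cdot 26 \cdot 35 = 33 + 390 \cdot 35 = 33 + 13650 = 13683$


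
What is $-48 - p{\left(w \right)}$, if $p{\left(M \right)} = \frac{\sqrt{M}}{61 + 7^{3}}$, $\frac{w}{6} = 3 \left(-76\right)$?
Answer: $-48 - \frac{3 i \sqrt{38}}{202} \approx -48.0 - 0.091551 i$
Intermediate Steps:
$w = -1368$ ($w = 6 \cdot 3 \left(-76\right) = 6 \left(-228\right) = -1368$)
$p{\left(M \right)} = \frac{\sqrt{M}}{404}$ ($p{\left(M \right)} = \frac{\sqrt{M}}{61 + 343} = \frac{\sqrt{M}}{404}$)
$-48 - p{\left(w \right)} = -48 - \frac{\sqrt{-1368}}{404} = -48 - \frac{6 i \sqrt{38}}{404} = -48 - \frac{3 i \sqrt{38}}{202}$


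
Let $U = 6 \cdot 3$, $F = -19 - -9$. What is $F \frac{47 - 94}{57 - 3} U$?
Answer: $\frac{470}{3} \approx 156.67$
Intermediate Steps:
$F = -10$ ($F = -19 + 9 = -10$)
$U = 18$
$F \frac{47 - 94}{57 - 3} U = - 10 \frac{47 - 94}{57 - 3} \cdot 18 = - 10 \left(- \frac{47}{54}\right) 18 = - 10 \left(\left(-47\right) \frac{1}{54}\right) 18 = \left(-10\right) \left(- \frac{47}{54}\right) 18 = \frac{235}{27} \cdot 18 = \frac{470}{3}$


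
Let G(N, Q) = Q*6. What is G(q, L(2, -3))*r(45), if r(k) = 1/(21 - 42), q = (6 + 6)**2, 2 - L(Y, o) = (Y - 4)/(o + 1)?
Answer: -2/7 ≈ -0.28571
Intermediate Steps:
L(Y, o) = 2 - (-4 + Y)/(1 + o) (L(Y, o) = 2 - (Y - 4)/(o + 1) = 2 - (-4 + Y)/(1 + o))
q = 144 (q = 12**2 = 144)
r(k) = -1/21 (r(k) = 1/(-21) = -1/21)
G(N, Q) = 6*Q
G(q, L(2, -3))*r(45) = (6*((6 - 1*2 + 2*(-3))/(1 - 3)))*(-1/21) = (6*((6 - 2 - 6)/(-2)))*(-1/21) = (6*(-1/2*(-2)))*(-1/21) = (6*1)*(-1/21) = 6*(-1/21) = -2/7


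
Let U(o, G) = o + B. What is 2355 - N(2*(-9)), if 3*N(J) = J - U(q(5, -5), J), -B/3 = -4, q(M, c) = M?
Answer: 7100/3 ≈ 2366.7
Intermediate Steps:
B = 12 (B = -3*(-4) = 12)
U(o, G) = 12 + o (U(o, G) = o + 12 = 12 + o)
N(J) = -17/3 + J/3 (N(J) = (J - (12 + 5))/3 = (J - 1*17)/3 = (J - 17)/3 = (-17 + J)/3 = -17/3 + J/3)
2355 - N(2*(-9)) = 2355 - (-17/3 + (2*(-9))/3) = 2355 - (-17/3 + (⅓)*(-18)) = 2355 - (-17/3 - 6) = 2355 - 1*(-35/3) = 2355 + 35/3 = 7100/3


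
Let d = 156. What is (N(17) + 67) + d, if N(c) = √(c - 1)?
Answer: 227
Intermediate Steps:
N(c) = √(-1 + c)
(N(17) + 67) + d = (√(-1 + 17) + 67) + 156 = (√16 + 67) + 156 = (4 + 67) + 156 = 71 + 156 = 227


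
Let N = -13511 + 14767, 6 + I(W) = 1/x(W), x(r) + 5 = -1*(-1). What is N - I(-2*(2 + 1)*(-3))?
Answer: 5049/4 ≈ 1262.3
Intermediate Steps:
x(r) = -4 (x(r) = -5 - 1*(-1) = -5 + 1 = -4)
I(W) = -25/4 (I(W) = -6 + 1/(-4) = -6 - ¼ = -25/4)
N = 1256
N - I(-2*(2 + 1)*(-3)) = 1256 - 1*(-25/4) = 1256 + 25/4 = 5049/4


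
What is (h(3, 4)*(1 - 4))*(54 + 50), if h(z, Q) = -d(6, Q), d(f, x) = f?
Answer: 1872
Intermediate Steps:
h(z, Q) = -6 (h(z, Q) = -1*6 = -6)
(h(3, 4)*(1 - 4))*(54 + 50) = (-6*(1 - 4))*(54 + 50) = -6*(-3)*104 = 18*104 = 1872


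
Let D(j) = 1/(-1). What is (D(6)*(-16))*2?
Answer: 32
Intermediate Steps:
D(j) = -1
(D(6)*(-16))*2 = -1*(-16)*2 = 16*2 = 32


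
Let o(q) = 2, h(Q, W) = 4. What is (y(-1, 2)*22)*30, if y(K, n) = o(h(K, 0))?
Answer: 1320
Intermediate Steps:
y(K, n) = 2
(y(-1, 2)*22)*30 = (2*22)*30 = 44*30 = 1320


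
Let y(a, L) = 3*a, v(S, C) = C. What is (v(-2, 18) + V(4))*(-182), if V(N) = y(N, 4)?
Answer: -5460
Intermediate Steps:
V(N) = 3*N
(v(-2, 18) + V(4))*(-182) = (18 + 3*4)*(-182) = (18 + 12)*(-182) = 30*(-182) = -5460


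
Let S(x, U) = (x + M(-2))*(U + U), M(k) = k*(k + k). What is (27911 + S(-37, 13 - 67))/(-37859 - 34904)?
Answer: -31043/72763 ≈ -0.42663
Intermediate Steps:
M(k) = 2*k² (M(k) = k*(2*k) = 2*k²)
S(x, U) = 2*U*(8 + x) (S(x, U) = (x + 2*(-2)²)*(U + U) = (x + 2*4)*(2*U) = (x + 8)*(2*U) = (8 + x)*(2*U) = 2*U*(8 + x))
(27911 + S(-37, 13 - 67))/(-37859 - 34904) = (27911 + 2*(13 - 67)*(8 - 37))/(-37859 - 34904) = (27911 + 2*(-54)*(-29))/(-72763) = (27911 + 3132)*(-1/72763) = 31043*(-1/72763) = -31043/72763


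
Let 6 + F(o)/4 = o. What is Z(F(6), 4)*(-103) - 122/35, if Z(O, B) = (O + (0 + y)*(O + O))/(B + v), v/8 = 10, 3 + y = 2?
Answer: -122/35 ≈ -3.4857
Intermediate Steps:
y = -1 (y = -3 + 2 = -1)
v = 80 (v = 8*10 = 80)
F(o) = -24 + 4*o
Z(O, B) = -O/(80 + B) (Z(O, B) = (O + (0 - 1)*(O + O))/(B + 80) = (O - 2*O)/(80 + B) = (-O)/(80 + B) = -O/(80 + B))
Z(F(6), 4)*(-103) - 122/35 = -(-24 + 4*6)/(80 + 4)*(-103) - 122/35 = -1*(-24 + 24)/84*(-103) - 122*1/35 = -1*0*1/84*(-103) - 122/35 = 0*(-103) - 122/35 = 0 - 122/35 = -122/35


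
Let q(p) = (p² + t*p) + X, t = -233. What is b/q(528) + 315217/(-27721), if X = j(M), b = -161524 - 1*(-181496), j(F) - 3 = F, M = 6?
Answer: -48547393061/4318072449 ≈ -11.243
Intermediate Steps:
j(F) = 3 + F
b = 19972 (b = -161524 + 181496 = 19972)
X = 9 (X = 3 + 6 = 9)
q(p) = 9 + p² - 233*p (q(p) = (p² - 233*p) + 9 = 9 + p² - 233*p)
b/q(528) + 315217/(-27721) = 19972/(9 + 528² - 233*528) + 315217/(-27721) = 19972/(9 + 278784 - 123024) + 315217*(-1/27721) = 19972/155769 - 315217/27721 = -48547393061/4318072449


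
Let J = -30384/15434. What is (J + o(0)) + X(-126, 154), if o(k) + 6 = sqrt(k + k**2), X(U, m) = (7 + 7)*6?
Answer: 586734/7717 ≈ 76.031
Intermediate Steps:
J = -15192/7717 (J = -30384*1/15434 = -15192/7717 ≈ -1.9686)
X(U, m) = 84 (X(U, m) = 14*6 = 84)
o(k) = -6 + sqrt(k + k**2)
(J + o(0)) + X(-126, 154) = (-15192/7717 + (-6 + sqrt(0*(1 + 0)))) + 84 = (-15192/7717 + (-6 + sqrt(0*1))) + 84 = (-15192/7717 + (-6 + sqrt(0))) + 84 = (-15192/7717 + (-6 + 0)) + 84 = (-15192/7717 - 6) + 84 = -61494/7717 + 84 = 586734/7717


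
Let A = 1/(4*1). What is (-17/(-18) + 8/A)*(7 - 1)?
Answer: 593/3 ≈ 197.67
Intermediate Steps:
A = ¼ (A = 1/4 = ¼ ≈ 0.25000)
(-17/(-18) + 8/A)*(7 - 1) = (-17/(-18) + 8/(¼))*(7 - 1) = (-17*(-1/18) + 8*4)*6 = (17/18 + 32)*6 = (593/18)*6 = 593/3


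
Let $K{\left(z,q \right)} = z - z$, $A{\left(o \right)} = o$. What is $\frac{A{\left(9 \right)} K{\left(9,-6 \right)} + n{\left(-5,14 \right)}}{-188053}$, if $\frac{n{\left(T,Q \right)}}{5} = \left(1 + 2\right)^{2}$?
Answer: $- \frac{45}{188053} \approx -0.00023929$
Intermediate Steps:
$n{\left(T,Q \right)} = 45$ ($n{\left(T,Q \right)} = 5 \left(1 + 2\right)^{2} = 5 \cdot 3^{2} = 5 \cdot 9 = 45$)
$K{\left(z,q \right)} = 0$
$\frac{A{\left(9 \right)} K{\left(9,-6 \right)} + n{\left(-5,14 \right)}}{-188053} = \frac{9 \cdot 0 + 45}{-188053} = \left(0 + 45\right) \left(- \frac{1}{188053}\right) = 45 \left(- \frac{1}{188053}\right) = - \frac{45}{188053}$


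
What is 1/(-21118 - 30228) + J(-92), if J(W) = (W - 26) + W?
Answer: -10782661/51346 ≈ -210.00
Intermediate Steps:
J(W) = -26 + 2*W (J(W) = (-26 + W) + W = -26 + 2*W)
1/(-21118 - 30228) + J(-92) = 1/(-21118 - 30228) + (-26 + 2*(-92)) = 1/(-51346) + (-26 - 184) = -1/51346 - 210 = -10782661/51346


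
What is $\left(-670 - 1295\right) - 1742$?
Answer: $-3707$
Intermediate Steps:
$\left(-670 - 1295\right) - 1742 = -1965 - 1742 = -3707$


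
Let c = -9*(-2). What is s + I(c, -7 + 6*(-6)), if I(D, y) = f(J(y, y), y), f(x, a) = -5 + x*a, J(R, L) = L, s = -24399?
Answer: -22555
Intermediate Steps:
c = 18
f(x, a) = -5 + a*x
I(D, y) = -5 + y² (I(D, y) = -5 + y*y = -5 + y²)
s + I(c, -7 + 6*(-6)) = -24399 + (-5 + (-7 + 6*(-6))²) = -24399 + (-5 + (-7 - 36)²) = -24399 + (-5 + (-43)²) = -24399 + (-5 + 1849) = -24399 + 1844 = -22555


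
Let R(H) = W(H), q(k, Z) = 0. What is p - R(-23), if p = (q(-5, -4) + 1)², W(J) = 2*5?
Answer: -9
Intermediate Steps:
W(J) = 10
R(H) = 10
p = 1 (p = (0 + 1)² = 1² = 1)
p - R(-23) = 1 - 1*10 = 1 - 10 = -9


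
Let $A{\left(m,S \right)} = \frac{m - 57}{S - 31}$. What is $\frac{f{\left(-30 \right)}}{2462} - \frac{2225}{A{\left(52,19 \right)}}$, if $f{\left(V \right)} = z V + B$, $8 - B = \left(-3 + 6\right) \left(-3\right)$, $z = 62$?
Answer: $- \frac{13148923}{2462} \approx -5340.8$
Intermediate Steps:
$B = 17$ ($B = 8 - \left(-3 + 6\right) \left(-3\right) = 8 - 3 \left(-3\right) = 8 - -9 = 8 + 9 = 17$)
$A{\left(m,S \right)} = \frac{-57 + m}{-31 + S}$
$f{\left(V \right)} = 17 + 62 V$ ($f{\left(V \right)} = 62 V + 17 = 17 + 62 V$)
$\frac{f{\left(-30 \right)}}{2462} - \frac{2225}{A{\left(52,19 \right)}} = \frac{17 + 62 \left(-30\right)}{2462} - \frac{2225}{\frac{1}{-31 + 19} \left(-57 + 52\right)} = \left(17 - 1860\right) \frac{1}{2462} - \frac{2225}{\frac{1}{-12} \left(-5\right)} = \left(-1843\right) \frac{1}{2462} - \frac{2225}{\left(- \frac{1}{12}\right) \left(-5\right)} = - \frac{1843}{2462} - \frac{2225}{\frac{5}{12}} = - \frac{1843}{2462} - 5340 = - \frac{13148923}{2462}$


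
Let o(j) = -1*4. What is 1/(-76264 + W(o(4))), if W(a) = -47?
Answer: -1/76311 ≈ -1.3104e-5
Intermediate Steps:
o(j) = -4
1/(-76264 + W(o(4))) = 1/(-76264 - 47) = 1/(-76311) = -1/76311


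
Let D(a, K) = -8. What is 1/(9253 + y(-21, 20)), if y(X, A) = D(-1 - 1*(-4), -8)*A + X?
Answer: 1/9072 ≈ 0.00011023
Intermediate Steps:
y(X, A) = X - 8*A (y(X, A) = -8*A + X = X - 8*A)
1/(9253 + y(-21, 20)) = 1/(9253 + (-21 - 8*20)) = 1/(9253 + (-21 - 160)) = 1/(9253 - 181) = 1/9072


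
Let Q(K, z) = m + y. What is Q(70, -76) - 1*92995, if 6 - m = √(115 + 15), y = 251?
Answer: -92738 - √130 ≈ -92749.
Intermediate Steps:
m = 6 - √130 (m = 6 - √(115 + 15) = 6 - √130 ≈ -5.4018)
Q(K, z) = 257 - √130 (Q(K, z) = (6 - √130) + 251 = 257 - √130)
Q(70, -76) - 1*92995 = (257 - √130) - 1*92995 = (257 - √130) - 92995 = -92738 - √130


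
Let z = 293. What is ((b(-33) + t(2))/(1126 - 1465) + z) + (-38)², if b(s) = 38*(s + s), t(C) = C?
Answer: 591349/339 ≈ 1744.4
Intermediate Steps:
b(s) = 76*s (b(s) = 38*(2*s) = 76*s)
((b(-33) + t(2))/(1126 - 1465) + z) + (-38)² = ((76*(-33) + 2)/(1126 - 1465) + 293) + (-38)² = ((-2508 + 2)/(-339) + 293) + 1444 = (-2506*(-1/339) + 293) + 1444 = (2506/339 + 293) + 1444 = 101833/339 + 1444 = 591349/339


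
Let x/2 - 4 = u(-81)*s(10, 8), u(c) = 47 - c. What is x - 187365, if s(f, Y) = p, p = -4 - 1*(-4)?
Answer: -187357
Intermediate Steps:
p = 0 (p = -4 + 4 = 0)
s(f, Y) = 0
x = 8 (x = 8 + 2*((47 - 1*(-81))*0) = 8 + 2*((47 + 81)*0) = 8 + 2*(128*0) = 8 + 2*0 = 8 + 0 = 8)
x - 187365 = 8 - 187365 = -187357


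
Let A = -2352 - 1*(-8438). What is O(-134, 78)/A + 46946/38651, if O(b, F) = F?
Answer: 144364067/117614993 ≈ 1.2274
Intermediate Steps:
A = 6086 (A = -2352 + 8438 = 6086)
O(-134, 78)/A + 46946/38651 = 78/6086 + 46946/38651 = 78*(1/6086) + 46946*(1/38651) = 39/3043 + 46946/38651 = 144364067/117614993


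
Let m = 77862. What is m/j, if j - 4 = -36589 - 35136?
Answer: -25954/23907 ≈ -1.0856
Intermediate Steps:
j = -71721 (j = 4 + (-36589 - 35136) = 4 - 71725 = -71721)
m/j = 77862/(-71721) = 77862*(-1/71721) = -25954/23907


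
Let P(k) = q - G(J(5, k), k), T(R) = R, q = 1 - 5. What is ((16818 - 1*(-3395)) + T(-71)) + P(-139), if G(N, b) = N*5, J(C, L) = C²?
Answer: 20013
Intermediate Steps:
q = -4
G(N, b) = 5*N
P(k) = -129 (P(k) = -4 - 5*5² = -4 - 5*25 = -4 - 1*125 = -4 - 125 = -129)
((16818 - 1*(-3395)) + T(-71)) + P(-139) = ((16818 - 1*(-3395)) - 71) - 129 = ((16818 + 3395) - 71) - 129 = (20213 - 71) - 129 = 20142 - 129 = 20013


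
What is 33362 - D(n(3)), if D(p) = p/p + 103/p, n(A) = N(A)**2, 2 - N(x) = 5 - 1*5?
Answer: 133341/4 ≈ 33335.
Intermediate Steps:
N(x) = 2 (N(x) = 2 - (5 - 1*5) = 2 - (5 - 5) = 2 - 1*0 = 2 + 0 = 2)
n(A) = 4 (n(A) = 2**2 = 4)
D(p) = 1 + 103/p
33362 - D(n(3)) = 33362 - (103 + 4)/4 = 33362 - 107/4 = 133341/4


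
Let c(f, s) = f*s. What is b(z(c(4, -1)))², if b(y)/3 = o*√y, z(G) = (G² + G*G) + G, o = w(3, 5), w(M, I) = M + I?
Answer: 16128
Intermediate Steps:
w(M, I) = I + M
o = 8 (o = 5 + 3 = 8)
z(G) = G + 2*G² (z(G) = (G² + G²) + G = 2*G² + G = G + 2*G²)
b(y) = 24*√y (b(y) = 3*(8*√y) = 24*√y)
b(z(c(4, -1)))² = (24*√((4*(-1))*(1 + 2*(4*(-1)))))² = (24*√(-4*(1 + 2*(-4))))² = (24*√(-4*(1 - 8)))² = (24*√(-4*(-7)))² = (24*√28)² = (24*(2*√7))² = (48*√7)² = 16128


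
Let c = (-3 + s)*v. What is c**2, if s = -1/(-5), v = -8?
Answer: 12544/25 ≈ 501.76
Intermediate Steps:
s = 1/5 (s = -1*(-1/5) = 1/5 ≈ 0.20000)
c = 112/5 (c = (-3 + 1/5)*(-8) = -14/5*(-8) = 112/5 ≈ 22.400)
c**2 = (112/5)**2 = 12544/25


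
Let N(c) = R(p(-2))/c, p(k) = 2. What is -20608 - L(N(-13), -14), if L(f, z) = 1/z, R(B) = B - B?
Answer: -288511/14 ≈ -20608.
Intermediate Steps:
R(B) = 0
N(c) = 0 (N(c) = 0/c = 0)
-20608 - L(N(-13), -14) = -20608 - 1/(-14) = -20608 - 1*(-1/14) = -20608 + 1/14 = -288511/14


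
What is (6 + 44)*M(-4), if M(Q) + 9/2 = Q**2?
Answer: 575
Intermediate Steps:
M(Q) = -9/2 + Q**2
(6 + 44)*M(-4) = (6 + 44)*(-9/2 + (-4)**2) = 50*(-9/2 + 16) = 50*(23/2) = 575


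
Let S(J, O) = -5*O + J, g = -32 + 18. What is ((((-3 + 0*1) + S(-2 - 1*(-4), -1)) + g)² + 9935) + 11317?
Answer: 21352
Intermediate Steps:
g = -14
S(J, O) = J - 5*O
((((-3 + 0*1) + S(-2 - 1*(-4), -1)) + g)² + 9935) + 11317 = ((((-3 + 0*1) + ((-2 - 1*(-4)) - 5*(-1))) - 14)² + 9935) + 11317 = ((((-3 + 0) + ((-2 + 4) + 5)) - 14)² + 9935) + 11317 = (((-3 + (2 + 5)) - 14)² + 9935) + 11317 = (((-3 + 7) - 14)² + 9935) + 11317 = ((4 - 14)² + 9935) + 11317 = ((-10)² + 9935) + 11317 = (100 + 9935) + 11317 = 10035 + 11317 = 21352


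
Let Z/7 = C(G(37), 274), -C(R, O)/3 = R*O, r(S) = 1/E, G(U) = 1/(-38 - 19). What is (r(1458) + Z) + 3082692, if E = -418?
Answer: 1288607451/418 ≈ 3.0828e+6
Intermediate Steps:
G(U) = -1/57 (G(U) = 1/(-57) = -1/57)
r(S) = -1/418 (r(S) = 1/(-418) = -1/418)
C(R, O) = -3*O*R (C(R, O) = -3*R*O = -3*O*R)
Z = 1918/19 (Z = 7*(-3*274*(-1/57)) = 7*(274/19) = 1918/19 ≈ 100.95)
(r(1458) + Z) + 3082692 = (-1/418 + 1918/19) + 3082692 = 42195/418 + 3082692 = 1288607451/418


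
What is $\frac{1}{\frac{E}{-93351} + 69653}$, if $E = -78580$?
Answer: $\frac{93351}{6502255783} \approx 1.4357 \cdot 10^{-5}$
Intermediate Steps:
$\frac{1}{\frac{E}{-93351} + 69653} = \frac{1}{- \frac{78580}{-93351} + 69653} = \frac{1}{\left(-78580\right) \left(- \frac{1}{93351}\right) + 69653} = \frac{1}{\frac{78580}{93351} + 69653} = \frac{1}{\frac{6502255783}{93351}} = \frac{93351}{6502255783}$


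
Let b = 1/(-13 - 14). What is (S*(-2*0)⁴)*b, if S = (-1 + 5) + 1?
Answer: 0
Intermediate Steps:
S = 5 (S = 4 + 1 = 5)
b = -1/27 (b = 1/(-27) = -1/27 ≈ -0.037037)
(S*(-2*0)⁴)*b = (5*(-2*0)⁴)*(-1/27) = (5*0⁴)*(-1/27) = (5*0)*(-1/27) = 0*(-1/27) = 0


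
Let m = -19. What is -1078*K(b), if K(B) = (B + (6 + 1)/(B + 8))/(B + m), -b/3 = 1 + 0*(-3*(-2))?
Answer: -392/5 ≈ -78.400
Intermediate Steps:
b = -3 (b = -3*(1 + 0*(-3*(-2))) = -3*(1 + 0*6) = -3*(1 + 0) = -3*1 = -3)
K(B) = (B + 7/(8 + B))/(-19 + B) (K(B) = (B + (6 + 1)/(B + 8))/(B - 19) = (B + 7/(8 + B))/(-19 + B))
-1078*K(b) = -1078*(7 + (-3)² + 8*(-3))/(-152 + (-3)² - 11*(-3)) = -1078*(7 + 9 - 24)/(-152 + 9 + 33) = -1078*(-8)/(-110) = -(-49)*(-8)/5 = -1078*4/55 = -392/5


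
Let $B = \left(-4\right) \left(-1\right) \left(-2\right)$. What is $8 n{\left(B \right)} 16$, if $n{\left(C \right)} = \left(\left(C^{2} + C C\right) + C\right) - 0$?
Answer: $15360$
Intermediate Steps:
$B = -8$ ($B = 4 \left(-2\right) = -8$)
$n{\left(C \right)} = C + 2 C^{2}$ ($n{\left(C \right)} = \left(\left(C^{2} + C^{2}\right) + C\right) + 0 = \left(2 C^{2} + C\right) + 0 = \left(C + 2 C^{2}\right) + 0 = C + 2 C^{2}$)
$8 n{\left(B \right)} 16 = 8 \left(- 8 \left(1 + 2 \left(-8\right)\right)\right) 16 = 8 \left(- 8 \left(1 - 16\right)\right) 16 = 8 \left(\left(-8\right) \left(-15\right)\right) 16 = 8 \cdot 120 \cdot 16 = 960 \cdot 16 = 15360$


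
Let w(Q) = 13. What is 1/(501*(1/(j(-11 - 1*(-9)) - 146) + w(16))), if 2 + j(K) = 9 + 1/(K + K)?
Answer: 557/3625737 ≈ 0.00015362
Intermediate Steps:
j(K) = 7 + 1/(2*K) (j(K) = -2 + (9 + 1/(K + K)) = -2 + (9 + 1/(2*K)) = 7 + 1/(2*K))
1/(501*(1/(j(-11 - 1*(-9)) - 146) + w(16))) = 1/(501*(1/((7 + 1/(2*(-11 - 1*(-9)))) - 146) + 13)) = 1/(501*(1/((7 + 1/(2*(-11 + 9))) - 146) + 13)) = 1/(501*(1/((7 + (1/2)/(-2)) - 146) + 13)) = 1/(501*(1/((7 + (1/2)*(-1/2)) - 146) + 13)) = 1/(501*(1/((7 - 1/4) - 146) + 13)) = 1/(501*(1/(27/4 - 146) + 13)) = 1/(501*(1/(-557/4) + 13)) = 1/(501*(-4/557 + 13)) = 1/(501*(7237/557)) = 1/(3625737/557) = 557/3625737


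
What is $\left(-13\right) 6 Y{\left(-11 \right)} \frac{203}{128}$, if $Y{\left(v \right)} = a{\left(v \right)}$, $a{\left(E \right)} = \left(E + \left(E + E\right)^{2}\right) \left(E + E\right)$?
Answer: $\frac{41192151}{32} \approx 1.2873 \cdot 10^{6}$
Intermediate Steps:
$a{\left(E \right)} = 2 E \left(E + 4 E^{2}\right)$ ($a{\left(E \right)} = \left(E + \left(2 E\right)^{2}\right) 2 E = \left(E + 4 E^{2}\right) 2 E = 2 E \left(E + 4 E^{2}\right)$)
$Y{\left(v \right)} = v^{2} \left(2 + 8 v\right)$
$\left(-13\right) 6 Y{\left(-11 \right)} \frac{203}{128} = \left(-13\right) 6 \left(-11\right)^{2} \left(2 + 8 \left(-11\right)\right) \frac{203}{128} = - 78 \cdot 121 \left(2 - 88\right) 203 \cdot \frac{1}{128} = - 78 \cdot 121 \left(-86\right) \frac{203}{128} = \left(-78\right) \left(-10406\right) \frac{203}{128} = 811668 \cdot \frac{203}{128} = \frac{41192151}{32}$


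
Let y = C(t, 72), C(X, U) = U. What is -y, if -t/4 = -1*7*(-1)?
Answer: -72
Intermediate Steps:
t = -28 (t = -4*(-1*7)*(-1) = -(-28)*(-1) = -4*7 = -28)
y = 72
-y = -1*72 = -72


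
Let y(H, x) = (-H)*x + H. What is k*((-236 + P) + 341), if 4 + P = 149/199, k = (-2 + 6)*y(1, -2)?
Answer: 242976/199 ≈ 1221.0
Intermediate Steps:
y(H, x) = H - H*x (y(H, x) = -H*x + H = H - H*x)
k = 12 (k = (-2 + 6)*(1*(1 - 1*(-2))) = 4*(1*(1 + 2)) = 4*(1*3) = 4*3 = 12)
P = -647/199 (P = -4 + 149/199 = -647/199 ≈ -3.2513)
k*((-236 + P) + 341) = 12*((-236 - 647/199) + 341) = 12*(-47611/199 + 341) = 12*(20248/199) = 242976/199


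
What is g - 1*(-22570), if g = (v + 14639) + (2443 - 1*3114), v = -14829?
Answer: 21709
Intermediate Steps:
g = -861 (g = (-14829 + 14639) + (2443 - 1*3114) = -190 + (2443 - 3114) = -190 - 671 = -861)
g - 1*(-22570) = -861 - 1*(-22570) = -861 + 22570 = 21709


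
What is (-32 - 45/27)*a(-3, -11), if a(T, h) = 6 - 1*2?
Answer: -404/3 ≈ -134.67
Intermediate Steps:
a(T, h) = 4 (a(T, h) = 6 - 2 = 4)
(-32 - 45/27)*a(-3, -11) = (-32 - 45/27)*4 = (-32 - 45*1/27)*4 = (-32 - 5/3)*4 = -101/3*4 = -404/3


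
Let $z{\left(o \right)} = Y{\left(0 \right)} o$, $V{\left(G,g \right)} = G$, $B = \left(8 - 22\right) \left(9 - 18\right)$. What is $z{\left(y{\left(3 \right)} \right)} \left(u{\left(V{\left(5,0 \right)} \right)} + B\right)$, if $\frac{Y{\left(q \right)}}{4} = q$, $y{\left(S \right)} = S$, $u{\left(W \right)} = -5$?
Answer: $0$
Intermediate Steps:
$B = 126$ ($B = \left(-14\right) \left(-9\right) = 126$)
$Y{\left(q \right)} = 4 q$
$z{\left(o \right)} = 0$ ($z{\left(o \right)} = 4 \cdot 0 o = 0 o = 0$)
$z{\left(y{\left(3 \right)} \right)} \left(u{\left(V{\left(5,0 \right)} \right)} + B\right) = 0 \left(-5 + 126\right) = 0 \cdot 121 = 0$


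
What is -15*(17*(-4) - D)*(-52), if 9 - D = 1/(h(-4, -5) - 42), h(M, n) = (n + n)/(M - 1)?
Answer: -120159/2 ≈ -60080.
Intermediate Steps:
h(M, n) = 2*n/(-1 + M) (h(M, n) = (2*n)/(-1 + M) = 2*n/(-1 + M))
D = 361/40 (D = 9 - 1/(2*(-5)/(-1 - 4) - 42) = 9 - 1/(2*(-5)/(-5) - 42) = 9 - 1/(2*(-5)*(-1/5) - 42) = 9 - 1/(2 - 42) = 9 - 1/(-40) = 9 - 1*(-1/40) = 9 + 1/40 = 361/40 ≈ 9.0250)
-15*(17*(-4) - D)*(-52) = -15*(17*(-4) - 1*361/40)*(-52) = -15*(-68 - 361/40)*(-52) = -15*(-3081/40)*(-52) = (9243/8)*(-52) = -120159/2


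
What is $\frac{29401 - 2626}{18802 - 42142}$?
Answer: $- \frac{1785}{1556} \approx -1.1472$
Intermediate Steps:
$\frac{29401 - 2626}{18802 - 42142} = \frac{26775}{-23340} = 26775 \left(- \frac{1}{23340}\right) = - \frac{1785}{1556}$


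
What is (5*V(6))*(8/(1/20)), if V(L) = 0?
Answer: 0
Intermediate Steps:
(5*V(6))*(8/(1/20)) = (5*0)*(8/(1/20)) = 0*(8/(1/20)) = 0*(8*20) = 0*160 = 0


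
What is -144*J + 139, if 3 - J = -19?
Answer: -3029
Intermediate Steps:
J = 22 (J = 3 - 1*(-19) = 3 + 19 = 22)
-144*J + 139 = -144*22 + 139 = -3168 + 139 = -3029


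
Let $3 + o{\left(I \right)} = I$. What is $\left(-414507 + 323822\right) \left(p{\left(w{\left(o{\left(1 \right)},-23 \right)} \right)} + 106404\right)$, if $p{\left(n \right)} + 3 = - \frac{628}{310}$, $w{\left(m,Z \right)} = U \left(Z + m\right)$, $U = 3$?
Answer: $- \frac{299112520217}{31} \approx -9.6488 \cdot 10^{9}$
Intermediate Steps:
$o{\left(I \right)} = -3 + I$
$w{\left(m,Z \right)} = 3 Z + 3 m$ ($w{\left(m,Z \right)} = 3 \left(Z + m\right) = 3 Z + 3 m$)
$p{\left(n \right)} = - \frac{779}{155}$ ($p{\left(n \right)} = -3 - \frac{628}{310} = -3 - \frac{314}{155} = - \frac{779}{155}$)
$\left(-414507 + 323822\right) \left(p{\left(w{\left(o{\left(1 \right)},-23 \right)} \right)} + 106404\right) = \left(-414507 + 323822\right) \left(- \frac{779}{155} + 106404\right) = \left(-90685\right) \frac{16491841}{155} = - \frac{299112520217}{31}$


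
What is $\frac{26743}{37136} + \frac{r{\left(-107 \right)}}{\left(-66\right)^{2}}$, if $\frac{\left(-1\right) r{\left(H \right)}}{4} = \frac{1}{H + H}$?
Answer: $\frac{283290287}{393381648} \approx 0.72014$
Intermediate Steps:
$r{\left(H \right)} = - \frac{2}{H}$ ($r{\left(H \right)} = - \frac{4}{H + H} = - \frac{4}{2 H} = - 4 \frac{1}{2 H} = - \frac{2}{H}$)
$\frac{26743}{37136} + \frac{r{\left(-107 \right)}}{\left(-66\right)^{2}} = \frac{26743}{37136} + \frac{\left(-2\right) \frac{1}{-107}}{\left(-66\right)^{2}} = 26743 \cdot \frac{1}{37136} + \frac{\left(-2\right) \left(- \frac{1}{107}\right)}{4356} = \frac{26743}{37136} + \frac{2}{107} \cdot \frac{1}{4356} = \frac{26743}{37136} + \frac{1}{233046} = \frac{283290287}{393381648}$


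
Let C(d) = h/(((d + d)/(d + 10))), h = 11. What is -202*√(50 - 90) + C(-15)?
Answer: 11/6 - 404*I*√10 ≈ 1.8333 - 1277.6*I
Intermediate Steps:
C(d) = 11*(10 + d)/(2*d) (C(d) = 11/(((d + d)/(d + 10))) = 11/(((2*d)/(10 + d))) = 11/((2*d/(10 + d))) = 11*((10 + d)/(2*d)) = 11*(10 + d)/(2*d))
-202*√(50 - 90) + C(-15) = -202*√(50 - 90) + (11/2 + 55/(-15)) = -404*I*√10 + (11/2 + 55*(-1/15)) = -404*I*√10 + (11/2 - 11/3) = -404*I*√10 + 11/6 = 11/6 - 404*I*√10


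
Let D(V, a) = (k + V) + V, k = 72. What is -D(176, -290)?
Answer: -424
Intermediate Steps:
D(V, a) = 72 + 2*V (D(V, a) = (72 + V) + V = 72 + 2*V)
-D(176, -290) = -(72 + 2*176) = -(72 + 352) = -1*424 = -424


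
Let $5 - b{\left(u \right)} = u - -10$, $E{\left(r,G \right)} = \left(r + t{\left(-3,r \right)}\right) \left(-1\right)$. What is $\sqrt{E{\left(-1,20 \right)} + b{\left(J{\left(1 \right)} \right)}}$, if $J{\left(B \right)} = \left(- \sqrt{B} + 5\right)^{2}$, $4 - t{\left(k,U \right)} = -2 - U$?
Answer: $5 i \approx 5.0 i$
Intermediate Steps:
$t{\left(k,U \right)} = 6 + U$ ($t{\left(k,U \right)} = 4 - \left(-2 - U\right) = 4 + \left(2 + U\right) = 6 + U$)
$E{\left(r,G \right)} = -6 - 2 r$ ($E{\left(r,G \right)} = \left(r + \left(6 + r\right)\right) \left(-1\right) = \left(6 + 2 r\right) \left(-1\right) = -6 - 2 r$)
$J{\left(B \right)} = \left(5 - \sqrt{B}\right)^{2}$
$b{\left(u \right)} = -5 - u$ ($b{\left(u \right)} = 5 - \left(u - -10\right) = 5 - \left(u + 10\right) = 5 - \left(10 + u\right) = -5 - u$)
$\sqrt{E{\left(-1,20 \right)} + b{\left(J{\left(1 \right)} \right)}} = \sqrt{\left(-6 - -2\right) - \left(5 + \left(-5 + \sqrt{1}\right)^{2}\right)} = \sqrt{\left(-6 + 2\right) - \left(5 + \left(-5 + 1\right)^{2}\right)} = \sqrt{-4 - 21} = \sqrt{-25} = 5 i$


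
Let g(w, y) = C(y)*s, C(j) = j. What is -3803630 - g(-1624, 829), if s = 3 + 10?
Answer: -3814407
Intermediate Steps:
s = 13
g(w, y) = 13*y (g(w, y) = y*13 = 13*y)
-3803630 - g(-1624, 829) = -3803630 - 13*829 = -3803630 - 1*10777 = -3803630 - 10777 = -3814407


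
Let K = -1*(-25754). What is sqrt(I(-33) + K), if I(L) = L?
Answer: 17*sqrt(89) ≈ 160.38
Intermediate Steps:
K = 25754
sqrt(I(-33) + K) = sqrt(-33 + 25754) = sqrt(25721) = 17*sqrt(89)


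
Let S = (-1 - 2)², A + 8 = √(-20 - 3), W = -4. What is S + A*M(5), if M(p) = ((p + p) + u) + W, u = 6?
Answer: -87 + 12*I*√23 ≈ -87.0 + 57.55*I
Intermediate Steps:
A = -8 + I*√23 (A = -8 + √(-20 - 3) = -8 + √(-23) = -8 + I*√23 ≈ -8.0 + 4.7958*I)
S = 9 (S = (-3)² = 9)
M(p) = 2 + 2*p (M(p) = ((p + p) + 6) - 4 = (2*p + 6) - 4 = (6 + 2*p) - 4 = 2 + 2*p)
S + A*M(5) = 9 + (-8 + I*√23)*(2 + 2*5) = 9 + (-8 + I*√23)*(2 + 10) = 9 + (-8 + I*√23)*12 = 9 + (-96 + 12*I*√23) = -87 + 12*I*√23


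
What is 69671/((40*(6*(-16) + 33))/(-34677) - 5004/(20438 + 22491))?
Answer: -11523962201227/7260292 ≈ -1.5873e+6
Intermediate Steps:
69671/((40*(6*(-16) + 33))/(-34677) - 5004/(20438 + 22491)) = 69671/((40*(-96 + 33))*(-1/34677) - 5004/42929) = 69671/((40*(-63))*(-1/34677) - 5004*1/42929) = 69671/(-2520*(-1/34677) - 5004/42929) = 69671/(280/3853 - 5004/42929) = 69671/(-7260292/165405437) = 69671*(-165405437/7260292) = -11523962201227/7260292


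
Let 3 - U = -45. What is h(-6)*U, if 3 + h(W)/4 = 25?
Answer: 4224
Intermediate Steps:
U = 48 (U = 3 - 1*(-45) = 3 + 45 = 48)
h(W) = 88 (h(W) = -12 + 4*25 = -12 + 100 = 88)
h(-6)*U = 88*48 = 4224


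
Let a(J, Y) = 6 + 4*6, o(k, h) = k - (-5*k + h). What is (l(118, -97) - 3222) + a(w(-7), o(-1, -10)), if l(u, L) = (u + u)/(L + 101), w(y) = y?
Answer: -3133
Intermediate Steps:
o(k, h) = -h + 6*k (o(k, h) = k - (h - 5*k) = k + (-h + 5*k) = -h + 6*k)
a(J, Y) = 30 (a(J, Y) = 6 + 24 = 30)
l(u, L) = 2*u/(101 + L) (l(u, L) = (2*u)/(101 + L) = 2*u/(101 + L))
(l(118, -97) - 3222) + a(w(-7), o(-1, -10)) = (2*118/(101 - 97) - 3222) + 30 = (2*118/4 - 3222) + 30 = (2*118*(¼) - 3222) + 30 = (59 - 3222) + 30 = -3163 + 30 = -3133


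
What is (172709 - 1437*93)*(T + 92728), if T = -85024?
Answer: 300979872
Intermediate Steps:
(172709 - 1437*93)*(T + 92728) = (172709 - 1437*93)*(-85024 + 92728) = (172709 - 133641)*7704 = 39068*7704 = 300979872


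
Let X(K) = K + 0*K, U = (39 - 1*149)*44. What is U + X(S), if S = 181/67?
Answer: -324099/67 ≈ -4837.3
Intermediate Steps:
S = 181/67 (S = 181*(1/67) = 181/67 ≈ 2.7015)
U = -4840 (U = (39 - 149)*44 = -110*44 = -4840)
X(K) = K (X(K) = K + 0 = K)
U + X(S) = -4840 + 181/67 = -324099/67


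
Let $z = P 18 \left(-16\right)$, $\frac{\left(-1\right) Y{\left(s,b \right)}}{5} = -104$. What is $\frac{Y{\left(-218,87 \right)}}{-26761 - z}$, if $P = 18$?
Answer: $- \frac{520}{21577} \approx -0.0241$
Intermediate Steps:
$Y{\left(s,b \right)} = 520$ ($Y{\left(s,b \right)} = \left(-5\right) \left(-104\right) = 520$)
$z = -5184$ ($z = 18 \cdot 18 \left(-16\right) = 324 \left(-16\right) = -5184$)
$\frac{Y{\left(-218,87 \right)}}{-26761 - z} = \frac{520}{-26761 - -5184} = \frac{520}{-26761 + 5184} = \frac{520}{-21577} = 520 \left(- \frac{1}{21577}\right) = - \frac{520}{21577}$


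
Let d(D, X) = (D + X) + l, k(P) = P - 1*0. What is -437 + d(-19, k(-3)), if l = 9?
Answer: -450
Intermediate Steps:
k(P) = P (k(P) = P + 0 = P)
d(D, X) = 9 + D + X (d(D, X) = (D + X) + 9 = 9 + D + X)
-437 + d(-19, k(-3)) = -437 + (9 - 19 - 3) = -437 - 13 = -450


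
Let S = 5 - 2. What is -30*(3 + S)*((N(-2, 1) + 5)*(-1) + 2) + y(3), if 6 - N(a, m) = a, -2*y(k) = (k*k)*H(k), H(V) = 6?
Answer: 1953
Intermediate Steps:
S = 3
y(k) = -3*k² (y(k) = -k*k*6/2 = -k²*6/2 = -3*k²)
N(a, m) = 6 - a
-30*(3 + S)*((N(-2, 1) + 5)*(-1) + 2) + y(3) = -30*(3 + 3)*(((6 - 1*(-2)) + 5)*(-1) + 2) - 3*3² = -180*(((6 + 2) + 5)*(-1) + 2) - 3*9 = -180*((8 + 5)*(-1) + 2) - 27 = -180*(13*(-1) + 2) - 27 = -180*(-13 + 2) - 27 = -180*(-11) - 27 = -30*(-66) - 27 = 1980 - 27 = 1953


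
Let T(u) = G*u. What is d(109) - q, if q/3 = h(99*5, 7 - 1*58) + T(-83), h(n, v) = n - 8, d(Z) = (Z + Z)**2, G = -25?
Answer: 39838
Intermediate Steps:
d(Z) = 4*Z**2 (d(Z) = (2*Z)**2 = 4*Z**2)
h(n, v) = -8 + n
T(u) = -25*u
q = 7686 (q = 3*((-8 + 99*5) - 25*(-83)) = 3*((-8 + 495) + 2075) = 3*(487 + 2075) = 3*2562 = 7686)
d(109) - q = 4*109**2 - 1*7686 = 4*11881 - 7686 = 47524 - 7686 = 39838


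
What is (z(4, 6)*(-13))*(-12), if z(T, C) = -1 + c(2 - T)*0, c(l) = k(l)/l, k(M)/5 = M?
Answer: -156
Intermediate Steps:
k(M) = 5*M
c(l) = 5 (c(l) = (5*l)/l = 5)
z(T, C) = -1 (z(T, C) = -1 + 5*0 = -1 + 0 = -1)
(z(4, 6)*(-13))*(-12) = -1*(-13)*(-12) = 13*(-12) = -156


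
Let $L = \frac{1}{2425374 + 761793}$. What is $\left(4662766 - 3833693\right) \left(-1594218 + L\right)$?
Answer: $- \frac{4212552247182774565}{3187167} \approx -1.3217 \cdot 10^{12}$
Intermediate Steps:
$L = \frac{1}{3187167} \approx 3.1376 \cdot 10^{-7}$
$\left(4662766 - 3833693\right) \left(-1594218 + L\right) = \left(4662766 - 3833693\right) \left(-1594218 + \frac{1}{3187167}\right) = 829073 \left(- \frac{5081039000405}{3187167}\right) = - \frac{4212552247182774565}{3187167}$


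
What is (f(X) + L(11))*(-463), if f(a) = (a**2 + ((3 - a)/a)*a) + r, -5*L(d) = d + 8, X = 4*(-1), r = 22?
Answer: -95378/5 ≈ -19076.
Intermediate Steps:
X = -4
L(d) = -8/5 - d/5 (L(d) = -(d + 8)/5 = -(8 + d)/5 = -8/5 - d/5)
f(a) = 25 + a**2 - a (f(a) = (a**2 + ((3 - a)/a)*a) + 22 = (a**2 + (3 - a)) + 22 = (3 + a**2 - a) + 22 = 25 + a**2 - a)
(f(X) + L(11))*(-463) = ((25 + (-4)**2 - 1*(-4)) + (-8/5 - 1/5*11))*(-463) = ((25 + 16 + 4) + (-8/5 - 11/5))*(-463) = (45 - 19/5)*(-463) = (206/5)*(-463) = -95378/5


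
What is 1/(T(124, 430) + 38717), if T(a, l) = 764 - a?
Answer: 1/39357 ≈ 2.5408e-5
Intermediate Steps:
1/(T(124, 430) + 38717) = 1/((764 - 1*124) + 38717) = 1/((764 - 124) + 38717) = 1/(640 + 38717) = 1/39357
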